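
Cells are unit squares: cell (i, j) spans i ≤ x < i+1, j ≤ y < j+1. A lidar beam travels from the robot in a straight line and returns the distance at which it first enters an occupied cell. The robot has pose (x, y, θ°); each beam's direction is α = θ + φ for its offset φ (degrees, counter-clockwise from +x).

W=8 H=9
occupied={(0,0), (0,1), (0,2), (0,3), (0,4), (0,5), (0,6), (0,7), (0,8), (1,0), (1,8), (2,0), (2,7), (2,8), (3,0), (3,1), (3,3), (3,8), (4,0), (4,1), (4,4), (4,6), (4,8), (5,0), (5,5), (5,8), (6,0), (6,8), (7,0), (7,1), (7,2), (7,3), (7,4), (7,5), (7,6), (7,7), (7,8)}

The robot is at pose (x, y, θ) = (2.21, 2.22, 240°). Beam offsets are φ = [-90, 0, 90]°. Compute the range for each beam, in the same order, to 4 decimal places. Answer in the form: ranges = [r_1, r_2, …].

beam 1: φ=-90°, α=150°
  d=(-0.8660,0.5000)  start (2,2)  tX=0.2425 tY=1.5600  stride 1/|dx|=1.1547 1/|dy|=2.0000
    cross x-line → (1,2), t=0.2425
    cross x-line → (0,2), t=1.3972 (wall)
  → r_1 = 1.3972
beam 2: φ=0°, α=240°
  d=(-0.5000,-0.8660)  start (2,2)  tX=0.4200 tY=0.2540  stride 1/|dx|=2.0000 1/|dy|=1.1547
    cross y-line → (2,1), t=0.2540
    cross x-line → (1,1), t=0.4200
    cross y-line → (1,0), t=1.4087 (wall)
  → r_2 = 1.4087
beam 3: φ=90°, α=330°
  d=(0.8660,-0.5000)  start (2,2)  tX=0.9122 tY=0.4400  stride 1/|dx|=1.1547 1/|dy|=2.0000
    cross y-line → (2,1), t=0.4400
    cross x-line → (3,1), t=0.9122 (wall)
  → r_3 = 0.9122

ranges = [1.3972, 1.4087, 0.9122]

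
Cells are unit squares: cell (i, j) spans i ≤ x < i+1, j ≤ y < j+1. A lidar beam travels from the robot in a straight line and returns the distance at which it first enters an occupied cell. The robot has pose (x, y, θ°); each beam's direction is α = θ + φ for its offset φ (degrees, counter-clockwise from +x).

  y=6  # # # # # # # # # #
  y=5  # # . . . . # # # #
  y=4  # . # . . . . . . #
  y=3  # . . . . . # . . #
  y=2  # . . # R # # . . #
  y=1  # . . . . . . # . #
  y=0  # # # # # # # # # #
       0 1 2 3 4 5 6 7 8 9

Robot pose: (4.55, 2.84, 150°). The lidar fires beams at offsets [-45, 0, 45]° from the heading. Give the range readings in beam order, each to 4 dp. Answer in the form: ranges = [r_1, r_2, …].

beam 1: φ=-45°, α=105°
  dir = (cos 105°, sin 105°) = (-0.2588, 0.9659); from cell (4,2)
  next x-line at t=2.1250, next y-line at t=0.1656; Δt_x=3.8637, Δt_y=1.0353
    y: enter (4,3) at t=0.1656
    y: enter (4,4) at t=1.2009
    x: enter (3,4) at t=2.1250
    y: enter (3,5) at t=2.2362
    y: enter (3,6) at t=3.2715 ← occupied
  → r_1 = 3.2715
beam 2: φ=0°, α=150°
  dir = (cos 150°, sin 150°) = (-0.8660, 0.5000); from cell (4,2)
  next x-line at t=0.6351, next y-line at t=0.3200; Δt_x=1.1547, Δt_y=2.0000
    y: enter (4,3) at t=0.3200
    x: enter (3,3) at t=0.6351
    x: enter (2,3) at t=1.7898
    y: enter (2,4) at t=2.3200 ← occupied
  → r_2 = 2.3200
beam 3: φ=45°, α=195°
  dir = (cos 195°, sin 195°) = (-0.9659, -0.2588); from cell (4,2)
  next x-line at t=0.5694, next y-line at t=3.2455; Δt_x=1.0353, Δt_y=3.8637
    x: enter (3,2) at t=0.5694 ← occupied
  → r_3 = 0.5694

ranges = [3.2715, 2.3200, 0.5694]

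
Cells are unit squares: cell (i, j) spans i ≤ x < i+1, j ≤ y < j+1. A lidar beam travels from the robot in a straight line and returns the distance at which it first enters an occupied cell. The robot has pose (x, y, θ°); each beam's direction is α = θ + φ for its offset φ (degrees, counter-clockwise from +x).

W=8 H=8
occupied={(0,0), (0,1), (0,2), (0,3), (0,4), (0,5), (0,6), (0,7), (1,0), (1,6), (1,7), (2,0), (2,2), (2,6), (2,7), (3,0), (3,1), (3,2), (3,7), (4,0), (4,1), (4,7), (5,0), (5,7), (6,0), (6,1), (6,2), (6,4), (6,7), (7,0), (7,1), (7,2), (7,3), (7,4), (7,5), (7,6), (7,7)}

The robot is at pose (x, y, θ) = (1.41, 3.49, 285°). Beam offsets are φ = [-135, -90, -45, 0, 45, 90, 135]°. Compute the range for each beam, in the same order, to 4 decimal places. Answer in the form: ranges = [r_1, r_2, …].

ranges = [0.4734, 0.4245, 0.8200, 2.5778, 0.9800, 4.7519, 2.8983]

beam 1: φ=-135°, α=150°
  dir = (cos 150°, sin 150°) = (-0.8660, 0.5000); from cell (1,3)
  next x-line at t=0.4734, next y-line at t=1.0200; Δt_x=1.1547, Δt_y=2.0000
    x: enter (0,3) at t=0.4734 ← occupied
  → r_1 = 0.4734
beam 2: φ=-90°, α=195°
  dir = (cos 195°, sin 195°) = (-0.9659, -0.2588); from cell (1,3)
  next x-line at t=0.4245, next y-line at t=1.8932; Δt_x=1.0353, Δt_y=3.8637
    x: enter (0,3) at t=0.4245 ← occupied
  → r_2 = 0.4245
beam 3: φ=-45°, α=240°
  dir = (cos 240°, sin 240°) = (-0.5000, -0.8660); from cell (1,3)
  next x-line at t=0.8200, next y-line at t=0.5658; Δt_x=2.0000, Δt_y=1.1547
    y: enter (1,2) at t=0.5658
    x: enter (0,2) at t=0.8200 ← occupied
  → r_3 = 0.8200
beam 4: φ=0°, α=285°
  dir = (cos 285°, sin 285°) = (0.2588, -0.9659); from cell (1,3)
  next x-line at t=2.2796, next y-line at t=0.5073; Δt_x=3.8637, Δt_y=1.0353
    y: enter (1,2) at t=0.5073
    y: enter (1,1) at t=1.5426
    x: enter (2,1) at t=2.2796
    y: enter (2,0) at t=2.5778 ← occupied
  → r_4 = 2.5778
beam 5: φ=45°, α=330°
  dir = (cos 330°, sin 330°) = (0.8660, -0.5000); from cell (1,3)
  next x-line at t=0.6813, next y-line at t=0.9800; Δt_x=1.1547, Δt_y=2.0000
    x: enter (2,3) at t=0.6813
    y: enter (2,2) at t=0.9800 ← occupied
  → r_5 = 0.9800
beam 6: φ=90°, α=15°
  dir = (cos 15°, sin 15°) = (0.9659, 0.2588); from cell (1,3)
  next x-line at t=0.6108, next y-line at t=1.9705; Δt_x=1.0353, Δt_y=3.8637
    x: enter (2,3) at t=0.6108
    x: enter (3,3) at t=1.6461
    y: enter (3,4) at t=1.9705
    x: enter (4,4) at t=2.6814
    x: enter (5,4) at t=3.7166
    x: enter (6,4) at t=4.7519 ← occupied
  → r_6 = 4.7519
beam 7: φ=135°, α=60°
  dir = (cos 60°, sin 60°) = (0.5000, 0.8660); from cell (1,3)
  next x-line at t=1.1800, next y-line at t=0.5889; Δt_x=2.0000, Δt_y=1.1547
    y: enter (1,4) at t=0.5889
    x: enter (2,4) at t=1.1800
    y: enter (2,5) at t=1.7436
    y: enter (2,6) at t=2.8983 ← occupied
  → r_7 = 2.8983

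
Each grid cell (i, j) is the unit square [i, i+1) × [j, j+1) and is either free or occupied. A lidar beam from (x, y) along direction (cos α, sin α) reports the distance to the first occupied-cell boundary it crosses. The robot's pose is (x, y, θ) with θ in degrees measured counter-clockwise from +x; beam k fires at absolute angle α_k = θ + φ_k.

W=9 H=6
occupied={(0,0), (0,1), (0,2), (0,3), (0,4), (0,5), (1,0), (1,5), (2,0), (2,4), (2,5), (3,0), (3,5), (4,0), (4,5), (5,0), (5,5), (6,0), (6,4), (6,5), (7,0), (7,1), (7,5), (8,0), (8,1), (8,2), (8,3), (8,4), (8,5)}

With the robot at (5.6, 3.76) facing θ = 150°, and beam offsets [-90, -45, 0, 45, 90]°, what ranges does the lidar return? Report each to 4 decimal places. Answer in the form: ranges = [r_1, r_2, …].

ranges = [0.8000, 1.2837, 2.4800, 4.7623, 3.1870]

beam 1: φ=-90°, α=60°
  d=(0.5000,0.8660)  start (5,3)  tX=0.8000 tY=0.2771  stride 1/|dx|=2.0000 1/|dy|=1.1547
    cross y-line → (5,4), t=0.2771
    cross x-line → (6,4), t=0.8000 (wall)
  → r_1 = 0.8000
beam 2: φ=-45°, α=105°
  d=(-0.2588,0.9659)  start (5,3)  tX=2.3182 tY=0.2485  stride 1/|dx|=3.8637 1/|dy|=1.0353
    cross y-line → (5,4), t=0.2485
    cross y-line → (5,5), t=1.2837 (wall)
  → r_2 = 1.2837
beam 3: φ=0°, α=150°
  d=(-0.8660,0.5000)  start (5,3)  tX=0.6928 tY=0.4800  stride 1/|dx|=1.1547 1/|dy|=2.0000
    cross y-line → (5,4), t=0.4800
    cross x-line → (4,4), t=0.6928
    cross x-line → (3,4), t=1.8475
    cross y-line → (3,5), t=2.4800 (wall)
  → r_3 = 2.4800
beam 4: φ=45°, α=195°
  d=(-0.9659,-0.2588)  start (5,3)  tX=0.6212 tY=2.9364  stride 1/|dx|=1.0353 1/|dy|=3.8637
    cross x-line → (4,3), t=0.6212
    cross x-line → (3,3), t=1.6564
    cross x-line → (2,3), t=2.6917
    cross y-line → (2,2), t=2.9364
    cross x-line → (1,2), t=3.7270
    cross x-line → (0,2), t=4.7623 (wall)
  → r_4 = 4.7623
beam 5: φ=90°, α=240°
  d=(-0.5000,-0.8660)  start (5,3)  tX=1.2000 tY=0.8776  stride 1/|dx|=2.0000 1/|dy|=1.1547
    cross y-line → (5,2), t=0.8776
    cross x-line → (4,2), t=1.2000
    cross y-line → (4,1), t=2.0323
    cross y-line → (4,0), t=3.1870 (wall)
  → r_5 = 3.1870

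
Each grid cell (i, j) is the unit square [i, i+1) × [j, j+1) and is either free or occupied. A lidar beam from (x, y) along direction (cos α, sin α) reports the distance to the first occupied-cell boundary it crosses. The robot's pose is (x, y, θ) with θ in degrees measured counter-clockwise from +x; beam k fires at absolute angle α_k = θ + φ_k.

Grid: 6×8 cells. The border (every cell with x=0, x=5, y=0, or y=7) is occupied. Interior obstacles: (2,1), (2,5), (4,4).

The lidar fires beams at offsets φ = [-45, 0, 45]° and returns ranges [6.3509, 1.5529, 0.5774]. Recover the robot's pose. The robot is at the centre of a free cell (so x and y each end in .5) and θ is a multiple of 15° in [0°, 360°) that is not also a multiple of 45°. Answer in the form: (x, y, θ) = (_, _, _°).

(x, y, θ) = (4.5, 6.5, 285°)

Candidates: 21 free-cell centres × 16 headings = 336 poses. Raycast each; keep the one whose scan matches to 4 dp.
  (3.5, 5.5, 210°): beam 1 = 0.5176 ≠ 6.3509 ✗
  (2.5, 2.5, 255°): beam 1 = 1.7321 ≠ 6.3509 ✗
  (3.5, 1.5, 30°): beam 1 = 1.5529 ≠ 6.3509 ✗
  (4.5, 1.5, 75°): beam 1 = 0.5774 ≠ 6.3509 ✗
  …
  (4.5, 6.5, 285°): r_1=6.3509, r_2=1.5529, r_3=0.5774 — all match ✓
Only this pose fits every beam.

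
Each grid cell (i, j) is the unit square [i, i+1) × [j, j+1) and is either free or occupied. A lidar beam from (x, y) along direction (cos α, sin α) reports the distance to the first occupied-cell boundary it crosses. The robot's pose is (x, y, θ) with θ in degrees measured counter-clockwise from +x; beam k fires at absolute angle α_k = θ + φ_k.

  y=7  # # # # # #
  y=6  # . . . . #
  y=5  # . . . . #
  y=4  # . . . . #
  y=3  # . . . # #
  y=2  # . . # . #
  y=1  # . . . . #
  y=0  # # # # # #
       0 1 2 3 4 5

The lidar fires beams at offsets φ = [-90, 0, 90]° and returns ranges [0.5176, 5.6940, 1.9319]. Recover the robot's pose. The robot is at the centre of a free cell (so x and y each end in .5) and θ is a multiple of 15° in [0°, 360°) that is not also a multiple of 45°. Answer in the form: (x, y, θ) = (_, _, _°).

The pose lattice has 22·16 = 352 candidates. Test each by forward raycasting.
  (4.5, 5.5, 240°): beam 1 = 3.0000 ≠ 0.5176 ✗
  (2.5, 1.5, 30°): beam 1 = 0.5774 ≠ 0.5176 ✗
  (4.5, 4.5, 285°): beam 1 = 3.6235 ≠ 0.5176 ✗
  (2.5, 4.5, 195°): beam 1 = 2.5882 ≠ 0.5176 ✗
  …
  (1.5, 6.5, 285°): r_1=0.5176, r_2=5.6940, r_3=1.9319 — all match ✓
Only this pose fits every beam.

(x, y, θ) = (1.5, 6.5, 285°)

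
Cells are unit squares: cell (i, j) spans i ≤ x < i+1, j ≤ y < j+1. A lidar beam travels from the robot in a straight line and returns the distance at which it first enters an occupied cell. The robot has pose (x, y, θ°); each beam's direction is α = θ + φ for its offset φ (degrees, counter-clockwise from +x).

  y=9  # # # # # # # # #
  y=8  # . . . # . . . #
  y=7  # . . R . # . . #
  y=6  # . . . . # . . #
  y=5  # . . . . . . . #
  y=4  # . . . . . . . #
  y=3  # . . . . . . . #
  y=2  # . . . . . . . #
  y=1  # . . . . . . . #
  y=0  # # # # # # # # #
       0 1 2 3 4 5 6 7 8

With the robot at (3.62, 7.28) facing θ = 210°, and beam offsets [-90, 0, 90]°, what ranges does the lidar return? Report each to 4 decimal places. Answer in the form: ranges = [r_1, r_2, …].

ranges = [1.9861, 3.0253, 7.2515]

beam 1: φ=-90°, α=120°
  cosα=-0.5000 sinα=0.8660 | (3,7) | tMaxX 1.2400 tMaxY 0.8314 | tΔX 2.0000 tΔY 1.1547
    t=0.8314 [y] (3,8)
    t=1.2400 [x] (2,8)
    t=1.9861 [y] (2,9) — stop
  → r_1 = 1.9861
beam 2: φ=0°, α=210°
  cosα=-0.8660 sinα=-0.5000 | (3,7) | tMaxX 0.7159 tMaxY 0.5600 | tΔX 1.1547 tΔY 2.0000
    t=0.5600 [y] (3,6)
    t=0.7159 [x] (2,6)
    t=1.8706 [x] (1,6)
    t=2.5600 [y] (1,5)
    t=3.0253 [x] (0,5) — stop
  → r_2 = 3.0253
beam 3: φ=90°, α=300°
  cosα=0.5000 sinα=-0.8660 | (3,7) | tMaxX 0.7600 tMaxY 0.3233 | tΔX 2.0000 tΔY 1.1547
    t=0.3233 [y] (3,6)
    t=0.7600 [x] (4,6)
    t=1.4780 [y] (4,5)
    t=2.6327 [y] (4,4)
    t=2.7600 [x] (5,4)
    t=3.7874 [y] (5,3)
    t=4.7600 [x] (6,3)
    t=4.9421 [y] (6,2)
    t=6.0968 [y] (6,1)
    t=6.7600 [x] (7,1)
    t=7.2515 [y] (7,0) — stop
  → r_3 = 7.2515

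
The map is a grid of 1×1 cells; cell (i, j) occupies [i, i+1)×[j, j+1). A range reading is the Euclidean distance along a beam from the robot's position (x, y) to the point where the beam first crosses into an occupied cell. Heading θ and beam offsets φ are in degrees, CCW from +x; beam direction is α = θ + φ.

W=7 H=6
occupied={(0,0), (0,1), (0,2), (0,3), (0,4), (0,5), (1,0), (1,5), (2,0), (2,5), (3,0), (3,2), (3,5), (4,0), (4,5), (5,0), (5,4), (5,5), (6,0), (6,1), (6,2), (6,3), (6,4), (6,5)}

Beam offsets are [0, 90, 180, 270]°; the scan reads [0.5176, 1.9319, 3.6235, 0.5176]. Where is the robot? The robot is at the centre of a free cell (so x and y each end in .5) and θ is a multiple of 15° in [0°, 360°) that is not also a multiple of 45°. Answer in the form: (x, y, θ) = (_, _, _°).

Candidates: 18 free-cell centres × 16 headings = 288 poses. Raycast each; keep the one whose scan matches to 4 dp.
  (2.5, 2.5, 345°): beam 2 = 2.5882 ≠ 1.9319 ✗
  (2.5, 4.5, 75°): beam 2 = 1.5529 ≠ 1.9319 ✗
  (3.5, 3.5, 30°): beam 1 = 1.7321 ≠ 0.5176 ✗
  …
  (1.5, 1.5, 255°): r_1=0.5176, r_2=1.9319, r_3=3.6235, r_4=0.5176 — all match ✓
No second candidate reproduces the full scan.

(x, y, θ) = (1.5, 1.5, 255°)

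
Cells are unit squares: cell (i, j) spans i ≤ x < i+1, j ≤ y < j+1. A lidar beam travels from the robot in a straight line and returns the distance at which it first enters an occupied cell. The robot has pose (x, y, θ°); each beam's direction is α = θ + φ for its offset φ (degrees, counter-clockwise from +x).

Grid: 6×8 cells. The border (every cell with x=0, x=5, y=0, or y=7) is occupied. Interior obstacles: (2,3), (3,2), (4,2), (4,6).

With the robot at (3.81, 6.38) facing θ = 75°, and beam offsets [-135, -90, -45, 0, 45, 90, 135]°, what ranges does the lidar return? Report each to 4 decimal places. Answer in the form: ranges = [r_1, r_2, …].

ranges = [0.3800, 0.1967, 0.2194, 0.6419, 0.7159, 2.3955, 3.2447]

beam 1: φ=-135°, α=300°
  d=(0.5000,-0.8660)  start (3,6)  tX=0.3800 tY=0.4388  stride 1/|dx|=2.0000 1/|dy|=1.1547
    cross x-line → (4,6), t=0.3800 (wall)
  → r_1 = 0.3800
beam 2: φ=-90°, α=345°
  d=(0.9659,-0.2588)  start (3,6)  tX=0.1967 tY=1.4682  stride 1/|dx|=1.0353 1/|dy|=3.8637
    cross x-line → (4,6), t=0.1967 (wall)
  → r_2 = 0.1967
beam 3: φ=-45°, α=30°
  d=(0.8660,0.5000)  start (3,6)  tX=0.2194 tY=1.2400  stride 1/|dx|=1.1547 1/|dy|=2.0000
    cross x-line → (4,6), t=0.2194 (wall)
  → r_3 = 0.2194
beam 4: φ=0°, α=75°
  d=(0.2588,0.9659)  start (3,6)  tX=0.7341 tY=0.6419  stride 1/|dx|=3.8637 1/|dy|=1.0353
    cross y-line → (3,7), t=0.6419 (wall)
  → r_4 = 0.6419
beam 5: φ=45°, α=120°
  d=(-0.5000,0.8660)  start (3,6)  tX=1.6200 tY=0.7159  stride 1/|dx|=2.0000 1/|dy|=1.1547
    cross y-line → (3,7), t=0.7159 (wall)
  → r_5 = 0.7159
beam 6: φ=90°, α=165°
  d=(-0.9659,0.2588)  start (3,6)  tX=0.8386 tY=2.3955  stride 1/|dx|=1.0353 1/|dy|=3.8637
    cross x-line → (2,6), t=0.8386
    cross x-line → (1,6), t=1.8738
    cross y-line → (1,7), t=2.3955 (wall)
  → r_6 = 2.3955
beam 7: φ=135°, α=210°
  d=(-0.8660,-0.5000)  start (3,6)  tX=0.9353 tY=0.7600  stride 1/|dx|=1.1547 1/|dy|=2.0000
    cross y-line → (3,5), t=0.7600
    cross x-line → (2,5), t=0.9353
    cross x-line → (1,5), t=2.0900
    cross y-line → (1,4), t=2.7600
    cross x-line → (0,4), t=3.2447 (wall)
  → r_7 = 3.2447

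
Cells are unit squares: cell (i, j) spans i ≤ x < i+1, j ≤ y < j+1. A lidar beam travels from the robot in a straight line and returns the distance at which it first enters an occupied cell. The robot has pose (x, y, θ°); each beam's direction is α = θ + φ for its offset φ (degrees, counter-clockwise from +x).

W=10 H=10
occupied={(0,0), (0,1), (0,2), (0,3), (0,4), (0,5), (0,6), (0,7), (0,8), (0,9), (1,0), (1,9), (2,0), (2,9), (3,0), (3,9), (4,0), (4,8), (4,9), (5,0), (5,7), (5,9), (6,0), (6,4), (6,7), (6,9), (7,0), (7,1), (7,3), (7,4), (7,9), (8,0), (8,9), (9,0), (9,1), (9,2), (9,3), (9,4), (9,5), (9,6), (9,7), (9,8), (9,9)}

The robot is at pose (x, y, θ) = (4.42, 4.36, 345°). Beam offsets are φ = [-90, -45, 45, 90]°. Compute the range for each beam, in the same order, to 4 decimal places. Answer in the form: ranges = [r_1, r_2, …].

ranges = [3.4785, 3.8798, 5.2885, 2.7331]

beam 1: φ=-90°, α=255°
  direction (-0.2588, -0.9659); cell (4,4); t to first gridline: x 1.6228, y 0.3727 (then +3.8637 / +1.0353)
    (4,3) via y @ 0.3727
    (4,2) via y @ 1.4080
    (3,2) via x @ 1.6228
    (3,1) via y @ 2.4433
    (3,0) via y @ 3.4785  # hit
  → r_1 = 3.4785
beam 2: φ=-45°, α=300°
  direction (0.5000, -0.8660); cell (4,4); t to first gridline: x 1.1600, y 0.4157 (then +2.0000 / +1.1547)
    (4,3) via y @ 0.4157
    (5,3) via x @ 1.1600
    (5,2) via y @ 1.5704
    (5,1) via y @ 2.7251
    (6,1) via x @ 3.1600
    (6,0) via y @ 3.8798  # hit
  → r_2 = 3.8798
beam 3: φ=45°, α=30°
  direction (0.8660, 0.5000); cell (4,4); t to first gridline: x 0.6697, y 1.2800 (then +1.1547 / +2.0000)
    (5,4) via x @ 0.6697
    (5,5) via y @ 1.2800
    (6,5) via x @ 1.8244
    (7,5) via x @ 2.9791
    (7,6) via y @ 3.2800
    (8,6) via x @ 4.1338
    (8,7) via y @ 5.2800
    (9,7) via x @ 5.2885  # hit
  → r_3 = 5.2885
beam 4: φ=90°, α=75°
  direction (0.2588, 0.9659); cell (4,4); t to first gridline: x 2.2409, y 0.6626 (then +3.8637 / +1.0353)
    (4,5) via y @ 0.6626
    (4,6) via y @ 1.6979
    (5,6) via x @ 2.2409
    (5,7) via y @ 2.7331  # hit
  → r_4 = 2.7331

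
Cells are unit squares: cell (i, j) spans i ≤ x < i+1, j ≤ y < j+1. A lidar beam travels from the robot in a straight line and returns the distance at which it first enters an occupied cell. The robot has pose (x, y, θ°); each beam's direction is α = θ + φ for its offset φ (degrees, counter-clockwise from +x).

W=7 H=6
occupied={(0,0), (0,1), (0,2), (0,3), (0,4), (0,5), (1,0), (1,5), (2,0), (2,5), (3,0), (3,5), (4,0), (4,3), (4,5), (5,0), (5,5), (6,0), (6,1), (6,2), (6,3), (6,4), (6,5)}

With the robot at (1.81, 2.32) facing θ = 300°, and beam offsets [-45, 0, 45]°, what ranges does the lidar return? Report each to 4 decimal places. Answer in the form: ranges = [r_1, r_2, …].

beam 1: φ=-45°, α=255°
  direction (-0.2588, -0.9659); cell (1,2); t to first gridline: x 3.1296, y 0.3313 (then +3.8637 / +1.0353)
    (1,1) via y @ 0.3313
    (1,0) via y @ 1.3666  # hit
  → r_1 = 1.3666
beam 2: φ=0°, α=300°
  direction (0.5000, -0.8660); cell (1,2); t to first gridline: x 0.3800, y 0.3695 (then +2.0000 / +1.1547)
    (1,1) via y @ 0.3695
    (2,1) via x @ 0.3800
    (2,0) via y @ 1.5242  # hit
  → r_2 = 1.5242
beam 3: φ=45°, α=345°
  direction (0.9659, -0.2588); cell (1,2); t to first gridline: x 0.1967, y 1.2364 (then +1.0353 / +3.8637)
    (2,2) via x @ 0.1967
    (3,2) via x @ 1.2320
    (3,1) via y @ 1.2364
    (4,1) via x @ 2.2673
    (5,1) via x @ 3.3025
    (6,1) via x @ 4.3378  # hit
  → r_3 = 4.3378

ranges = [1.3666, 1.5242, 4.3378]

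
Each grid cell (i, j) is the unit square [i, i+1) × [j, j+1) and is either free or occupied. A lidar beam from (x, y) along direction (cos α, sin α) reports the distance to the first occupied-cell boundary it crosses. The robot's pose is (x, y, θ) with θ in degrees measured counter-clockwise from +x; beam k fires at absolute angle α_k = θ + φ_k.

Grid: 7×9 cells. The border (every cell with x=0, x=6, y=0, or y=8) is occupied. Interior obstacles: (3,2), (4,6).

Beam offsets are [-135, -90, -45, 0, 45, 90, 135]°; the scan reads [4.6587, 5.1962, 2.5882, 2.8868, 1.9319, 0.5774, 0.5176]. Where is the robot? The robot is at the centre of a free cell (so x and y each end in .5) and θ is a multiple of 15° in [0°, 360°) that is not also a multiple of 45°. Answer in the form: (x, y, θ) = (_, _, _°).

The pose lattice has 33·16 = 528 candidates. Test each by forward raycasting.
  (5.5, 3.5, 195°): beam 1 = 1.0000 ≠ 4.6587 ✗
  (1.5, 1.5, 150°): beam 1 = 1.9319 ≠ 4.6587 ✗
  (1.5, 2.5, 120°): beam 1 = 1.5529 ≠ 4.6587 ✗
  (1.5, 5.5, 330°): beam 1 = 0.5176 ≠ 4.6587 ✗
  …
  (1.5, 5.5, 60°): r_1=4.6587, r_2=5.1962, r_3=2.5882, r_4=2.8868, r_5=1.9319, r_6=0.5774, r_7=0.5176 — all match ✓
Unique over the lattice → pose = (1.5, 5.5, 60°).

(x, y, θ) = (1.5, 5.5, 60°)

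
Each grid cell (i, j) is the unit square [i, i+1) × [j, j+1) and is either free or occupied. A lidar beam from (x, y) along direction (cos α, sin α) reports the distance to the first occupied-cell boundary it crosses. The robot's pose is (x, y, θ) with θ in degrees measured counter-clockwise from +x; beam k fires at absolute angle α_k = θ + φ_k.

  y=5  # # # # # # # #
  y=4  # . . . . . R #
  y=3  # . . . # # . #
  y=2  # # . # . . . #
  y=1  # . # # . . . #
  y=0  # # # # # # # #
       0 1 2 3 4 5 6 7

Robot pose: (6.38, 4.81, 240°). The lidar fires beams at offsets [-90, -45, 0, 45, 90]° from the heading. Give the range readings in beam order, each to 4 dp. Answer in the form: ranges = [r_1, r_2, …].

beam 1: φ=-90°, α=150°
  direction (-0.8660, 0.5000); cell (6,4); t to first gridline: x 0.4388, y 0.3800 (then +1.1547 / +2.0000)
    (6,5) via y @ 0.3800  # hit
  → r_1 = 0.3800
beam 2: φ=-45°, α=195°
  direction (-0.9659, -0.2588); cell (6,4); t to first gridline: x 0.3934, y 3.1296 (then +1.0353 / +3.8637)
    (5,4) via x @ 0.3934
    (4,4) via x @ 1.4287
    (3,4) via x @ 2.4640
    (3,3) via y @ 3.1296
    (2,3) via x @ 3.4992
    (1,3) via x @ 4.5345
    (0,3) via x @ 5.5698  # hit
  → r_2 = 5.5698
beam 3: φ=0°, α=240°
  direction (-0.5000, -0.8660); cell (6,4); t to first gridline: x 0.7600, y 0.9353 (then +2.0000 / +1.1547)
    (5,4) via x @ 0.7600
    (5,3) via y @ 0.9353  # hit
  → r_3 = 0.9353
beam 4: φ=45°, α=285°
  direction (0.2588, -0.9659); cell (6,4); t to first gridline: x 2.3955, y 0.8386 (then +3.8637 / +1.0353)
    (6,3) via y @ 0.8386
    (6,2) via y @ 1.8738
    (7,2) via x @ 2.3955  # hit
  → r_4 = 2.3955
beam 5: φ=90°, α=330°
  direction (0.8660, -0.5000); cell (6,4); t to first gridline: x 0.7159, y 1.6200 (then +1.1547 / +2.0000)
    (7,4) via x @ 0.7159  # hit
  → r_5 = 0.7159

ranges = [0.3800, 5.5698, 0.9353, 2.3955, 0.7159]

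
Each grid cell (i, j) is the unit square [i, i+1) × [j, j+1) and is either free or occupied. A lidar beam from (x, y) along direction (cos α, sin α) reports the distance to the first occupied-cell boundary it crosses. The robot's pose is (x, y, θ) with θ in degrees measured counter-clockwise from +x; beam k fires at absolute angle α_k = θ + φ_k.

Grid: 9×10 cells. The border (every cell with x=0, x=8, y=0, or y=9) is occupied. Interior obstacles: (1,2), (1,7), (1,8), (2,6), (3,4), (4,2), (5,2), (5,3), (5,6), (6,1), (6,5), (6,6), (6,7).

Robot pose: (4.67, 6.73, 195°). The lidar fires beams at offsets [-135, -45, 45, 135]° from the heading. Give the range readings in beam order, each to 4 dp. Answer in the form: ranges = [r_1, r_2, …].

ranges = [2.6212, 3.0831, 1.9976, 0.3811]

beam 1: φ=-135°, α=60°
  dir = (cos 60°, sin 60°) = (0.5000, 0.8660); from cell (4,6)
  next x-line at t=0.6600, next y-line at t=0.3118; Δt_x=2.0000, Δt_y=1.1547
    y: enter (4,7) at t=0.3118
    x: enter (5,7) at t=0.6600
    y: enter (5,8) at t=1.4665
    y: enter (5,9) at t=2.6212 ← occupied
  → r_1 = 2.6212
beam 2: φ=-45°, α=150°
  dir = (cos 150°, sin 150°) = (-0.8660, 0.5000); from cell (4,6)
  next x-line at t=0.7736, next y-line at t=0.5400; Δt_x=1.1547, Δt_y=2.0000
    y: enter (4,7) at t=0.5400
    x: enter (3,7) at t=0.7736
    x: enter (2,7) at t=1.9283
    y: enter (2,8) at t=2.5400
    x: enter (1,8) at t=3.0831 ← occupied
  → r_2 = 3.0831
beam 3: φ=45°, α=240°
  dir = (cos 240°, sin 240°) = (-0.5000, -0.8660); from cell (4,6)
  next x-line at t=1.3400, next y-line at t=0.8429; Δt_x=2.0000, Δt_y=1.1547
    y: enter (4,5) at t=0.8429
    x: enter (3,5) at t=1.3400
    y: enter (3,4) at t=1.9976 ← occupied
  → r_3 = 1.9976
beam 4: φ=135°, α=330°
  dir = (cos 330°, sin 330°) = (0.8660, -0.5000); from cell (4,6)
  next x-line at t=0.3811, next y-line at t=1.4600; Δt_x=1.1547, Δt_y=2.0000
    x: enter (5,6) at t=0.3811 ← occupied
  → r_4 = 0.3811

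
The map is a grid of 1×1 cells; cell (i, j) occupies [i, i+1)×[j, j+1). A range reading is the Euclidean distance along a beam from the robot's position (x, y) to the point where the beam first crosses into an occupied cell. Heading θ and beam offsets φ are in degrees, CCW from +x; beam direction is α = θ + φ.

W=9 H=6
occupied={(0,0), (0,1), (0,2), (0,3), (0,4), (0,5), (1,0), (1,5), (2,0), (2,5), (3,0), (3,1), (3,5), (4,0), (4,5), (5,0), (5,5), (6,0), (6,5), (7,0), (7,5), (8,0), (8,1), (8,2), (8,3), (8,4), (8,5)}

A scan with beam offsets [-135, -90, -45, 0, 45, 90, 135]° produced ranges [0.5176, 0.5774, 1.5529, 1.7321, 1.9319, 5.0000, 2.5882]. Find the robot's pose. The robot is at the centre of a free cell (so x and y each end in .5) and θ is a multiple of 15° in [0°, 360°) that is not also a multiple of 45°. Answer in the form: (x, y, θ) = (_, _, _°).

Candidates: 27 free-cell centres × 16 headings = 432 poses. Raycast each; keep the one whose scan matches to 4 dp.
  (1.5, 3.5, 105°): beam 1 = 5.0000 ≠ 0.5176 ✗
  (7.5, 2.5, 75°): beam 1 = 1.0000 ≠ 0.5176 ✗
  (1.5, 2.5, 105°): beam 1 = 1.7321 ≠ 0.5176 ✗
  …
  (1.5, 2.5, 300°): r_1=0.5176, r_2=0.5774, r_3=1.5529, r_4=1.7321, r_5=1.9319, r_6=5.0000, r_7=2.5882 — all match ✓
Only this pose fits every beam.

(x, y, θ) = (1.5, 2.5, 300°)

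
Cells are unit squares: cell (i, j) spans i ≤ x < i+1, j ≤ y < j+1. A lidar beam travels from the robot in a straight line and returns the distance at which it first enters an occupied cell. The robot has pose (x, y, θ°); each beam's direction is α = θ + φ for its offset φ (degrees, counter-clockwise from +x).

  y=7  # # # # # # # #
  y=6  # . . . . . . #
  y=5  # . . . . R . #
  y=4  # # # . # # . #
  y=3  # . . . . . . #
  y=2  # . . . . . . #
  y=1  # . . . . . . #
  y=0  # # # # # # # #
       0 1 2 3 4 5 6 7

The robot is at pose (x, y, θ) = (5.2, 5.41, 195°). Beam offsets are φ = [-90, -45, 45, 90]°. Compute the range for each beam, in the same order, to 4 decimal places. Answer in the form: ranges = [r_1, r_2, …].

ranges = [1.6461, 3.1800, 0.4734, 0.4245]

beam 1: φ=-90°, α=105°
  d=(-0.2588,0.9659)  start (5,5)  tX=0.7727 tY=0.6108  stride 1/|dx|=3.8637 1/|dy|=1.0353
    cross y-line → (5,6), t=0.6108
    cross x-line → (4,6), t=0.7727
    cross y-line → (4,7), t=1.6461 (wall)
  → r_1 = 1.6461
beam 2: φ=-45°, α=150°
  d=(-0.8660,0.5000)  start (5,5)  tX=0.2309 tY=1.1800  stride 1/|dx|=1.1547 1/|dy|=2.0000
    cross x-line → (4,5), t=0.2309
    cross y-line → (4,6), t=1.1800
    cross x-line → (3,6), t=1.3856
    cross x-line → (2,6), t=2.5403
    cross y-line → (2,7), t=3.1800 (wall)
  → r_2 = 3.1800
beam 3: φ=45°, α=240°
  d=(-0.5000,-0.8660)  start (5,5)  tX=0.4000 tY=0.4734  stride 1/|dx|=2.0000 1/|dy|=1.1547
    cross x-line → (4,5), t=0.4000
    cross y-line → (4,4), t=0.4734 (wall)
  → r_3 = 0.4734
beam 4: φ=90°, α=285°
  d=(0.2588,-0.9659)  start (5,5)  tX=3.0910 tY=0.4245  stride 1/|dx|=3.8637 1/|dy|=1.0353
    cross y-line → (5,4), t=0.4245 (wall)
  → r_4 = 0.4245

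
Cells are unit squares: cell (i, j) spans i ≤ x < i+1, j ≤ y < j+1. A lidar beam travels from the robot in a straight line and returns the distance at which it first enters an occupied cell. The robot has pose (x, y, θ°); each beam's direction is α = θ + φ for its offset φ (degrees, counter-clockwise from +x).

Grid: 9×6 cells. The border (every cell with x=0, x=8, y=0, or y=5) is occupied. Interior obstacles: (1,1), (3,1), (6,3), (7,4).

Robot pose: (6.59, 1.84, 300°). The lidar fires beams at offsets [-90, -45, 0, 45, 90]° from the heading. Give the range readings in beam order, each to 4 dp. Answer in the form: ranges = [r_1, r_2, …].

ranges = [1.6800, 0.8696, 0.9699, 1.4597, 1.6281]

beam 1: φ=-90°, α=210°
  d=(-0.8660,-0.5000)  start (6,1)  tX=0.6813 tY=1.6800  stride 1/|dx|=1.1547 1/|dy|=2.0000
    cross x-line → (5,1), t=0.6813
    cross y-line → (5,0), t=1.6800 (wall)
  → r_1 = 1.6800
beam 2: φ=-45°, α=255°
  d=(-0.2588,-0.9659)  start (6,1)  tX=2.2796 tY=0.8696  stride 1/|dx|=3.8637 1/|dy|=1.0353
    cross y-line → (6,0), t=0.8696 (wall)
  → r_2 = 0.8696
beam 3: φ=0°, α=300°
  d=(0.5000,-0.8660)  start (6,1)  tX=0.8200 tY=0.9699  stride 1/|dx|=2.0000 1/|dy|=1.1547
    cross x-line → (7,1), t=0.8200
    cross y-line → (7,0), t=0.9699 (wall)
  → r_3 = 0.9699
beam 4: φ=45°, α=345°
  d=(0.9659,-0.2588)  start (6,1)  tX=0.4245 tY=3.2455  stride 1/|dx|=1.0353 1/|dy|=3.8637
    cross x-line → (7,1), t=0.4245
    cross x-line → (8,1), t=1.4597 (wall)
  → r_4 = 1.4597
beam 5: φ=90°, α=30°
  d=(0.8660,0.5000)  start (6,1)  tX=0.4734 tY=0.3200  stride 1/|dx|=1.1547 1/|dy|=2.0000
    cross y-line → (6,2), t=0.3200
    cross x-line → (7,2), t=0.4734
    cross x-line → (8,2), t=1.6281 (wall)
  → r_5 = 1.6281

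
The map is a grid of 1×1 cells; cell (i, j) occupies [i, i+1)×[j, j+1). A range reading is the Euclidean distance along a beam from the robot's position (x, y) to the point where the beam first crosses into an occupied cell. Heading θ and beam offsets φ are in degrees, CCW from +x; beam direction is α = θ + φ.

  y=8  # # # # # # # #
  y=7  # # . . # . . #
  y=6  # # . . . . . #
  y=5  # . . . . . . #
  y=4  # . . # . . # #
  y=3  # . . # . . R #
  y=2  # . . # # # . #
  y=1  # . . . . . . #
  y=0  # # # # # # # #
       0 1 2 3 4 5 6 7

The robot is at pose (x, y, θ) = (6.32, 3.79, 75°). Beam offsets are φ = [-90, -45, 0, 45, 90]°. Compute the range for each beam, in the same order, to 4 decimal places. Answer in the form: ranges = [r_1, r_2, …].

beam 1: φ=-90°, α=345°
  cosα=0.9659 sinα=-0.2588 | (6,3) | tMaxX 0.7040 tMaxY 3.0523 | tΔX 1.0353 tΔY 3.8637
    t=0.7040 [x] (7,3) — stop
  → r_1 = 0.7040
beam 2: φ=-45°, α=30°
  cosα=0.8660 sinα=0.5000 | (6,3) | tMaxX 0.7852 tMaxY 0.4200 | tΔX 1.1547 tΔY 2.0000
    t=0.4200 [y] (6,4) — stop
  → r_2 = 0.4200
beam 3: φ=0°, α=75°
  cosα=0.2588 sinα=0.9659 | (6,3) | tMaxX 2.6273 tMaxY 0.2174 | tΔX 3.8637 tΔY 1.0353
    t=0.2174 [y] (6,4) — stop
  → r_3 = 0.2174
beam 4: φ=45°, α=120°
  cosα=-0.5000 sinα=0.8660 | (6,3) | tMaxX 0.6400 tMaxY 0.2425 | tΔX 2.0000 tΔY 1.1547
    t=0.2425 [y] (6,4) — stop
  → r_4 = 0.2425
beam 5: φ=90°, α=165°
  cosα=-0.9659 sinα=0.2588 | (6,3) | tMaxX 0.3313 tMaxY 0.8114 | tΔX 1.0353 tΔY 3.8637
    t=0.3313 [x] (5,3)
    t=0.8114 [y] (5,4)
    t=1.3666 [x] (4,4)
    t=2.4018 [x] (3,4) — stop
  → r_5 = 2.4018

ranges = [0.7040, 0.4200, 0.2174, 0.2425, 2.4018]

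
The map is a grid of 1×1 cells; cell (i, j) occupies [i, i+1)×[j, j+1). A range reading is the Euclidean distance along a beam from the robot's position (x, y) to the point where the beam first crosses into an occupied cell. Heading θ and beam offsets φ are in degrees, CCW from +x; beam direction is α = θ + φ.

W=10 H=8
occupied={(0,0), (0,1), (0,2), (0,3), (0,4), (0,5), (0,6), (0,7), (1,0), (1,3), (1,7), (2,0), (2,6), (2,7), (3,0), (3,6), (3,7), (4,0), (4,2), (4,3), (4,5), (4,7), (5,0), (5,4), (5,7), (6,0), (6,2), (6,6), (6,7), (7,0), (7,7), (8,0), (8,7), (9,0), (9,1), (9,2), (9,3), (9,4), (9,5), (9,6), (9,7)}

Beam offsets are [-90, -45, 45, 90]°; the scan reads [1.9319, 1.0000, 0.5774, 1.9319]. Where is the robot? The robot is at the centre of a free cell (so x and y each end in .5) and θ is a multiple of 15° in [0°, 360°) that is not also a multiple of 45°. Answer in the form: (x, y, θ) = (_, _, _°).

The pose lattice has 39·16 = 624 candidates. Test each by forward raycasting.
  (7.5, 6.5, 30°): beam 1 = 3.0000 ≠ 1.9319 ✗
  (8.5, 1.5, 165°): beam 2 = 6.3509 ≠ 1.0000 ✗
  (3.5, 4.5, 255°): beam 1 = 2.5882 ≠ 1.9319 ✗
  (1.5, 2.5, 240°): beam 1 = 0.5774 ≠ 1.9319 ✗
  …
  (6.5, 1.5, 255°): r_1=1.9319, r_2=1.0000, r_3=0.5774, r_4=1.9319 — all match ✓
Only this pose fits every beam.

(x, y, θ) = (6.5, 1.5, 255°)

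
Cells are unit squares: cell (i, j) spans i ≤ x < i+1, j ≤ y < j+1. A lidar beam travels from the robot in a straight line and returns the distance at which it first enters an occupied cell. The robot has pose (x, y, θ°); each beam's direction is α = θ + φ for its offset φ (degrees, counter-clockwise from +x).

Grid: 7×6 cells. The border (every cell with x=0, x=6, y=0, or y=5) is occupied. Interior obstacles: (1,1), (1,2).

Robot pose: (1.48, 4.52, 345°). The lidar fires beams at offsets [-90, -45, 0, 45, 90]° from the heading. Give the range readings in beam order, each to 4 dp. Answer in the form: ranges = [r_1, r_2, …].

ranges = [1.5736, 4.0645, 4.6794, 0.9600, 0.4969]

beam 1: φ=-90°, α=255°
  d=(-0.2588,-0.9659)  start (1,4)  tX=1.8546 tY=0.5383  stride 1/|dx|=3.8637 1/|dy|=1.0353
    cross y-line → (1,3), t=0.5383
    cross y-line → (1,2), t=1.5736 (wall)
  → r_1 = 1.5736
beam 2: φ=-45°, α=300°
  d=(0.5000,-0.8660)  start (1,4)  tX=1.0400 tY=0.6004  stride 1/|dx|=2.0000 1/|dy|=1.1547
    cross y-line → (1,3), t=0.6004
    cross x-line → (2,3), t=1.0400
    cross y-line → (2,2), t=1.7551
    cross y-line → (2,1), t=2.9098
    cross x-line → (3,1), t=3.0400
    cross y-line → (3,0), t=4.0645 (wall)
  → r_2 = 4.0645
beam 3: φ=0°, α=345°
  d=(0.9659,-0.2588)  start (1,4)  tX=0.5383 tY=2.0091  stride 1/|dx|=1.0353 1/|dy|=3.8637
    cross x-line → (2,4), t=0.5383
    cross x-line → (3,4), t=1.5736
    cross y-line → (3,3), t=2.0091
    cross x-line → (4,3), t=2.6089
    cross x-line → (5,3), t=3.6442
    cross x-line → (6,3), t=4.6794 (wall)
  → r_3 = 4.6794
beam 4: φ=45°, α=30°
  d=(0.8660,0.5000)  start (1,4)  tX=0.6004 tY=0.9600  stride 1/|dx|=1.1547 1/|dy|=2.0000
    cross x-line → (2,4), t=0.6004
    cross y-line → (2,5), t=0.9600 (wall)
  → r_4 = 0.9600
beam 5: φ=90°, α=75°
  d=(0.2588,0.9659)  start (1,4)  tX=2.0091 tY=0.4969  stride 1/|dx|=3.8637 1/|dy|=1.0353
    cross y-line → (1,5), t=0.4969 (wall)
  → r_5 = 0.4969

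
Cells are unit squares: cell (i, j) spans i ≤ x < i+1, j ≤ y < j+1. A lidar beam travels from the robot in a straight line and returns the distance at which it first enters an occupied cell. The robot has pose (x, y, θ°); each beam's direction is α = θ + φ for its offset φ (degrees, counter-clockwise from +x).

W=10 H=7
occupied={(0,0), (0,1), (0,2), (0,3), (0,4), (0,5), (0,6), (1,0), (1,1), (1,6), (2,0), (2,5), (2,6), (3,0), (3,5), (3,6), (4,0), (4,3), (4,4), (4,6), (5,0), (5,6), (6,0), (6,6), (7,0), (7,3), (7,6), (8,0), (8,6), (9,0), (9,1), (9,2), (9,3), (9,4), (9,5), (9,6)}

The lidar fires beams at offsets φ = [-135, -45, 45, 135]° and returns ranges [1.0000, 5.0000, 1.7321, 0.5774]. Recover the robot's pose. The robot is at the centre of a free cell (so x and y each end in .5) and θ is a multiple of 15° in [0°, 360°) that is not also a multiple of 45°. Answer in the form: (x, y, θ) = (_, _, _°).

The pose lattice has 34·16 = 544 candidates. Test each by forward raycasting.
  (5.5, 4.5, 120°): beam 1 = 1.9319 ≠ 1.0000 ✗
  (1.5, 5.5, 210°): beam 1 = 0.5176 ≠ 1.0000 ✗
  (8.5, 5.5, 345°): beam 1 = 4.0415 ≠ 1.0000 ✗
  (8.5, 4.5, 345°): beam 2 = 1.0000 ≠ 5.0000 ✗
  …
  (1.5, 3.5, 15°): r_1=1.0000, r_2=5.0000, r_3=1.7321, r_4=0.5774 — all match ✓
Unique over the lattice → pose = (1.5, 3.5, 15°).

(x, y, θ) = (1.5, 3.5, 15°)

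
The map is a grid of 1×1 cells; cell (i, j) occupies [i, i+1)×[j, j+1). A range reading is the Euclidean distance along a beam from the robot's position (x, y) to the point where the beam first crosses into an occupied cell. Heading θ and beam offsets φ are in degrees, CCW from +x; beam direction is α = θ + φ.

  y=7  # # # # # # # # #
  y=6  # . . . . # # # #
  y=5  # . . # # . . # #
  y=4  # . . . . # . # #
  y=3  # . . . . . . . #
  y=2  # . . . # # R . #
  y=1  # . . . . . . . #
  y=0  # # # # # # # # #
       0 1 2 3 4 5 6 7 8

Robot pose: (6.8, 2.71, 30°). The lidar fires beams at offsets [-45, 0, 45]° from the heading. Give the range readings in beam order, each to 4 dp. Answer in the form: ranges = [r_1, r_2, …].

ranges = [1.2423, 1.3856, 1.3355]

beam 1: φ=-45°, α=345°
  d=(0.9659,-0.2588)  start (6,2)  tX=0.2071 tY=2.7432  stride 1/|dx|=1.0353 1/|dy|=3.8637
    cross x-line → (7,2), t=0.2071
    cross x-line → (8,2), t=1.2423 (wall)
  → r_1 = 1.2423
beam 2: φ=0°, α=30°
  d=(0.8660,0.5000)  start (6,2)  tX=0.2309 tY=0.5800  stride 1/|dx|=1.1547 1/|dy|=2.0000
    cross x-line → (7,2), t=0.2309
    cross y-line → (7,3), t=0.5800
    cross x-line → (8,3), t=1.3856 (wall)
  → r_2 = 1.3856
beam 3: φ=45°, α=75°
  d=(0.2588,0.9659)  start (6,2)  tX=0.7727 tY=0.3002  stride 1/|dx|=3.8637 1/|dy|=1.0353
    cross y-line → (6,3), t=0.3002
    cross x-line → (7,3), t=0.7727
    cross y-line → (7,4), t=1.3355 (wall)
  → r_3 = 1.3355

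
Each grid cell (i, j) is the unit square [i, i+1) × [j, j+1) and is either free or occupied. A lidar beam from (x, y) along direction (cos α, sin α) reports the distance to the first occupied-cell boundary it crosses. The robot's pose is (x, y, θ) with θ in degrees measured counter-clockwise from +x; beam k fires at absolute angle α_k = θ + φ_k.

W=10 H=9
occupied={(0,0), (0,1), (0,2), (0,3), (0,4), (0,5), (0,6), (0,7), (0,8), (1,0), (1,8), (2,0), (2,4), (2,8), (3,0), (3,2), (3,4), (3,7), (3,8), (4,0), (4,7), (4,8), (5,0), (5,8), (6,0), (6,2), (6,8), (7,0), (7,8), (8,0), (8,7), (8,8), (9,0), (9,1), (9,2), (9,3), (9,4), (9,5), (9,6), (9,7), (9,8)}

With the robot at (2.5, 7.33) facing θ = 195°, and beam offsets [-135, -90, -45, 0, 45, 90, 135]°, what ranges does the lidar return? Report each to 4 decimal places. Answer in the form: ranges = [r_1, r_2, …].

ranges = [0.7736, 0.6936, 1.3400, 1.5529, 3.0000, 2.4122, 0.5774]

beam 1: φ=-135°, α=60°
  dir = (cos 60°, sin 60°) = (0.5000, 0.8660); from cell (2,7)
  next x-line at t=1.0000, next y-line at t=0.7736; Δt_x=2.0000, Δt_y=1.1547
    y: enter (2,8) at t=0.7736 ← occupied
  → r_1 = 0.7736
beam 2: φ=-90°, α=105°
  dir = (cos 105°, sin 105°) = (-0.2588, 0.9659); from cell (2,7)
  next x-line at t=1.9319, next y-line at t=0.6936; Δt_x=3.8637, Δt_y=1.0353
    y: enter (2,8) at t=0.6936 ← occupied
  → r_2 = 0.6936
beam 3: φ=-45°, α=150°
  dir = (cos 150°, sin 150°) = (-0.8660, 0.5000); from cell (2,7)
  next x-line at t=0.5774, next y-line at t=1.3400; Δt_x=1.1547, Δt_y=2.0000
    x: enter (1,7) at t=0.5774
    y: enter (1,8) at t=1.3400 ← occupied
  → r_3 = 1.3400
beam 4: φ=0°, α=195°
  dir = (cos 195°, sin 195°) = (-0.9659, -0.2588); from cell (2,7)
  next x-line at t=0.5176, next y-line at t=1.2750; Δt_x=1.0353, Δt_y=3.8637
    x: enter (1,7) at t=0.5176
    y: enter (1,6) at t=1.2750
    x: enter (0,6) at t=1.5529 ← occupied
  → r_4 = 1.5529
beam 5: φ=45°, α=240°
  dir = (cos 240°, sin 240°) = (-0.5000, -0.8660); from cell (2,7)
  next x-line at t=1.0000, next y-line at t=0.3811; Δt_x=2.0000, Δt_y=1.1547
    y: enter (2,6) at t=0.3811
    x: enter (1,6) at t=1.0000
    y: enter (1,5) at t=1.5358
    y: enter (1,4) at t=2.6905
    x: enter (0,4) at t=3.0000 ← occupied
  → r_5 = 3.0000
beam 6: φ=90°, α=285°
  dir = (cos 285°, sin 285°) = (0.2588, -0.9659); from cell (2,7)
  next x-line at t=1.9319, next y-line at t=0.3416; Δt_x=3.8637, Δt_y=1.0353
    y: enter (2,6) at t=0.3416
    y: enter (2,5) at t=1.3769
    x: enter (3,5) at t=1.9319
    y: enter (3,4) at t=2.4122 ← occupied
  → r_6 = 2.4122
beam 7: φ=135°, α=330°
  dir = (cos 330°, sin 330°) = (0.8660, -0.5000); from cell (2,7)
  next x-line at t=0.5774, next y-line at t=0.6600; Δt_x=1.1547, Δt_y=2.0000
    x: enter (3,7) at t=0.5774 ← occupied
  → r_7 = 0.5774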